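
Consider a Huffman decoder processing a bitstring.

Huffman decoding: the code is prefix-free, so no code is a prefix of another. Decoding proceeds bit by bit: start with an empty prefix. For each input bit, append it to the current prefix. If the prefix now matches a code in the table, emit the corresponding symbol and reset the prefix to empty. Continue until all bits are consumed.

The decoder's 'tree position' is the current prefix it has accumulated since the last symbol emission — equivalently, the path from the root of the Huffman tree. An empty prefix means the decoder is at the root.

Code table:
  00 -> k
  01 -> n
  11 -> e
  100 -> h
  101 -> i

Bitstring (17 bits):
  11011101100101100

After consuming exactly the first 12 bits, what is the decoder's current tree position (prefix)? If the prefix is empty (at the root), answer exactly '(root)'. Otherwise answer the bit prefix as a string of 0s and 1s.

Bit 0: prefix='1' (no match yet)
Bit 1: prefix='11' -> emit 'e', reset
Bit 2: prefix='0' (no match yet)
Bit 3: prefix='01' -> emit 'n', reset
Bit 4: prefix='1' (no match yet)
Bit 5: prefix='11' -> emit 'e', reset
Bit 6: prefix='0' (no match yet)
Bit 7: prefix='01' -> emit 'n', reset
Bit 8: prefix='1' (no match yet)
Bit 9: prefix='10' (no match yet)
Bit 10: prefix='100' -> emit 'h', reset
Bit 11: prefix='1' (no match yet)

Answer: 1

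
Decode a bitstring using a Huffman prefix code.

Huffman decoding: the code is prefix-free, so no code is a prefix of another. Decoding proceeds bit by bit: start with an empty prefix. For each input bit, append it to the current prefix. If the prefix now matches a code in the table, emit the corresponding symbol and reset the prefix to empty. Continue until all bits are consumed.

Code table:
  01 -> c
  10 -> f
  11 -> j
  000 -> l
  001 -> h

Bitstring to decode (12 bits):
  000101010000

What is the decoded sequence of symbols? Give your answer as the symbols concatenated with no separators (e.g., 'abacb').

Bit 0: prefix='0' (no match yet)
Bit 1: prefix='00' (no match yet)
Bit 2: prefix='000' -> emit 'l', reset
Bit 3: prefix='1' (no match yet)
Bit 4: prefix='10' -> emit 'f', reset
Bit 5: prefix='1' (no match yet)
Bit 6: prefix='10' -> emit 'f', reset
Bit 7: prefix='1' (no match yet)
Bit 8: prefix='10' -> emit 'f', reset
Bit 9: prefix='0' (no match yet)
Bit 10: prefix='00' (no match yet)
Bit 11: prefix='000' -> emit 'l', reset

Answer: lfffl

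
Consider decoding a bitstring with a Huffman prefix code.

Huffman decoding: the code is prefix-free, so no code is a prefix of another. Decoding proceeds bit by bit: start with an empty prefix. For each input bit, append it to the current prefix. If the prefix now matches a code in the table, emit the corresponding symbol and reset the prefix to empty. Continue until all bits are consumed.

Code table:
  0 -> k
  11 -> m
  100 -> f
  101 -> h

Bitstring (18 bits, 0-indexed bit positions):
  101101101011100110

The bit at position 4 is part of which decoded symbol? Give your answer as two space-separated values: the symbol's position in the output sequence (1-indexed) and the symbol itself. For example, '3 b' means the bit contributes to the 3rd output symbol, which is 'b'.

Bit 0: prefix='1' (no match yet)
Bit 1: prefix='10' (no match yet)
Bit 2: prefix='101' -> emit 'h', reset
Bit 3: prefix='1' (no match yet)
Bit 4: prefix='10' (no match yet)
Bit 5: prefix='101' -> emit 'h', reset
Bit 6: prefix='1' (no match yet)
Bit 7: prefix='10' (no match yet)
Bit 8: prefix='101' -> emit 'h', reset

Answer: 2 h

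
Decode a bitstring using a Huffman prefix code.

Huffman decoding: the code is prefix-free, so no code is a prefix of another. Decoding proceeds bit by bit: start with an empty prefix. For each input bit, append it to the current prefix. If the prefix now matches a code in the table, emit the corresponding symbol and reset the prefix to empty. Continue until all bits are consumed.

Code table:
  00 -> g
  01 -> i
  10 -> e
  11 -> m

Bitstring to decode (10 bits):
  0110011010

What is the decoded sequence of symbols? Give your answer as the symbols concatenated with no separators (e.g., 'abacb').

Bit 0: prefix='0' (no match yet)
Bit 1: prefix='01' -> emit 'i', reset
Bit 2: prefix='1' (no match yet)
Bit 3: prefix='10' -> emit 'e', reset
Bit 4: prefix='0' (no match yet)
Bit 5: prefix='01' -> emit 'i', reset
Bit 6: prefix='1' (no match yet)
Bit 7: prefix='10' -> emit 'e', reset
Bit 8: prefix='1' (no match yet)
Bit 9: prefix='10' -> emit 'e', reset

Answer: ieiee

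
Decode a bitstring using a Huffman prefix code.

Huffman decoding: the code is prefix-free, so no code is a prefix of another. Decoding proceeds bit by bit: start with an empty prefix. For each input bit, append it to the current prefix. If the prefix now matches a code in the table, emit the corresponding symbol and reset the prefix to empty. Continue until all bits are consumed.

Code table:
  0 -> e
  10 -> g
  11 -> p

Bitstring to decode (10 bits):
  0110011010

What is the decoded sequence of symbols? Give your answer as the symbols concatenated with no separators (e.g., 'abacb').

Answer: epeepeg

Derivation:
Bit 0: prefix='0' -> emit 'e', reset
Bit 1: prefix='1' (no match yet)
Bit 2: prefix='11' -> emit 'p', reset
Bit 3: prefix='0' -> emit 'e', reset
Bit 4: prefix='0' -> emit 'e', reset
Bit 5: prefix='1' (no match yet)
Bit 6: prefix='11' -> emit 'p', reset
Bit 7: prefix='0' -> emit 'e', reset
Bit 8: prefix='1' (no match yet)
Bit 9: prefix='10' -> emit 'g', reset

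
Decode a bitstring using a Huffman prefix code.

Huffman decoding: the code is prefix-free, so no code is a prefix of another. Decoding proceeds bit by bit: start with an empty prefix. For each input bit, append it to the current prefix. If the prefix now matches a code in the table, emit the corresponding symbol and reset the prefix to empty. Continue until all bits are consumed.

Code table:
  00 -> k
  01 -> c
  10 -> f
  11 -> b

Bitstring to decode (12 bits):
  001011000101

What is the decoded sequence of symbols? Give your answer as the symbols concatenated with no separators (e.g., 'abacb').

Answer: kfbkcc

Derivation:
Bit 0: prefix='0' (no match yet)
Bit 1: prefix='00' -> emit 'k', reset
Bit 2: prefix='1' (no match yet)
Bit 3: prefix='10' -> emit 'f', reset
Bit 4: prefix='1' (no match yet)
Bit 5: prefix='11' -> emit 'b', reset
Bit 6: prefix='0' (no match yet)
Bit 7: prefix='00' -> emit 'k', reset
Bit 8: prefix='0' (no match yet)
Bit 9: prefix='01' -> emit 'c', reset
Bit 10: prefix='0' (no match yet)
Bit 11: prefix='01' -> emit 'c', reset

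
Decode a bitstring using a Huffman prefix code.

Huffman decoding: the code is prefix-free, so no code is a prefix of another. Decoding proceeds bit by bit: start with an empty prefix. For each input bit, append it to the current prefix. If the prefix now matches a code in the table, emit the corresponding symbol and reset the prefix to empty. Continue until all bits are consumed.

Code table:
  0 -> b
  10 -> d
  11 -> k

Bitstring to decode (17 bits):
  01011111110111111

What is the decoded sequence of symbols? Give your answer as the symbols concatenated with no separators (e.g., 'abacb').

Bit 0: prefix='0' -> emit 'b', reset
Bit 1: prefix='1' (no match yet)
Bit 2: prefix='10' -> emit 'd', reset
Bit 3: prefix='1' (no match yet)
Bit 4: prefix='11' -> emit 'k', reset
Bit 5: prefix='1' (no match yet)
Bit 6: prefix='11' -> emit 'k', reset
Bit 7: prefix='1' (no match yet)
Bit 8: prefix='11' -> emit 'k', reset
Bit 9: prefix='1' (no match yet)
Bit 10: prefix='10' -> emit 'd', reset
Bit 11: prefix='1' (no match yet)
Bit 12: prefix='11' -> emit 'k', reset
Bit 13: prefix='1' (no match yet)
Bit 14: prefix='11' -> emit 'k', reset
Bit 15: prefix='1' (no match yet)
Bit 16: prefix='11' -> emit 'k', reset

Answer: bdkkkdkkk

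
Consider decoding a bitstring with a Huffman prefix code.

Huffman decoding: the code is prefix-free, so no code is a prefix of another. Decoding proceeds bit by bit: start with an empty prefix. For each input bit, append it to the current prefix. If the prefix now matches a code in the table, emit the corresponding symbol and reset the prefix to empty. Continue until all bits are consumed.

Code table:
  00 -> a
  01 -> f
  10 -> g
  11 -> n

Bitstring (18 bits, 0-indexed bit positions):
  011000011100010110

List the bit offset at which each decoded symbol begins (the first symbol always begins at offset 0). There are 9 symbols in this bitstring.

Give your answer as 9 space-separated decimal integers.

Bit 0: prefix='0' (no match yet)
Bit 1: prefix='01' -> emit 'f', reset
Bit 2: prefix='1' (no match yet)
Bit 3: prefix='10' -> emit 'g', reset
Bit 4: prefix='0' (no match yet)
Bit 5: prefix='00' -> emit 'a', reset
Bit 6: prefix='0' (no match yet)
Bit 7: prefix='01' -> emit 'f', reset
Bit 8: prefix='1' (no match yet)
Bit 9: prefix='11' -> emit 'n', reset
Bit 10: prefix='0' (no match yet)
Bit 11: prefix='00' -> emit 'a', reset
Bit 12: prefix='0' (no match yet)
Bit 13: prefix='01' -> emit 'f', reset
Bit 14: prefix='0' (no match yet)
Bit 15: prefix='01' -> emit 'f', reset
Bit 16: prefix='1' (no match yet)
Bit 17: prefix='10' -> emit 'g', reset

Answer: 0 2 4 6 8 10 12 14 16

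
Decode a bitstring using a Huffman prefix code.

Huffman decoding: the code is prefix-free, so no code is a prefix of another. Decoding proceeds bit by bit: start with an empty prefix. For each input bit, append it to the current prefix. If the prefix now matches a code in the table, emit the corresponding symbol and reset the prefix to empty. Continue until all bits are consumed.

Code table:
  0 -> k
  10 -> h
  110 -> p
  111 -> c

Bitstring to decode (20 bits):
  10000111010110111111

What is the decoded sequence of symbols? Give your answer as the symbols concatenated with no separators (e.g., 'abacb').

Bit 0: prefix='1' (no match yet)
Bit 1: prefix='10' -> emit 'h', reset
Bit 2: prefix='0' -> emit 'k', reset
Bit 3: prefix='0' -> emit 'k', reset
Bit 4: prefix='0' -> emit 'k', reset
Bit 5: prefix='1' (no match yet)
Bit 6: prefix='11' (no match yet)
Bit 7: prefix='111' -> emit 'c', reset
Bit 8: prefix='0' -> emit 'k', reset
Bit 9: prefix='1' (no match yet)
Bit 10: prefix='10' -> emit 'h', reset
Bit 11: prefix='1' (no match yet)
Bit 12: prefix='11' (no match yet)
Bit 13: prefix='110' -> emit 'p', reset
Bit 14: prefix='1' (no match yet)
Bit 15: prefix='11' (no match yet)
Bit 16: prefix='111' -> emit 'c', reset
Bit 17: prefix='1' (no match yet)
Bit 18: prefix='11' (no match yet)
Bit 19: prefix='111' -> emit 'c', reset

Answer: hkkkckhpcc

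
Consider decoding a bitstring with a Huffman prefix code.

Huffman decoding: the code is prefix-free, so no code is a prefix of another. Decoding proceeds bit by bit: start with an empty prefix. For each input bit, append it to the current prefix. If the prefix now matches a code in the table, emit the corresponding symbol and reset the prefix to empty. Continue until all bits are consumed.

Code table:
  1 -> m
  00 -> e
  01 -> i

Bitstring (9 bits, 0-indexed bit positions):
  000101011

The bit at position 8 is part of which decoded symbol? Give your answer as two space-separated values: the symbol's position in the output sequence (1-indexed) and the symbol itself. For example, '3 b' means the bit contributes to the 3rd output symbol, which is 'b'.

Bit 0: prefix='0' (no match yet)
Bit 1: prefix='00' -> emit 'e', reset
Bit 2: prefix='0' (no match yet)
Bit 3: prefix='01' -> emit 'i', reset
Bit 4: prefix='0' (no match yet)
Bit 5: prefix='01' -> emit 'i', reset
Bit 6: prefix='0' (no match yet)
Bit 7: prefix='01' -> emit 'i', reset
Bit 8: prefix='1' -> emit 'm', reset

Answer: 5 m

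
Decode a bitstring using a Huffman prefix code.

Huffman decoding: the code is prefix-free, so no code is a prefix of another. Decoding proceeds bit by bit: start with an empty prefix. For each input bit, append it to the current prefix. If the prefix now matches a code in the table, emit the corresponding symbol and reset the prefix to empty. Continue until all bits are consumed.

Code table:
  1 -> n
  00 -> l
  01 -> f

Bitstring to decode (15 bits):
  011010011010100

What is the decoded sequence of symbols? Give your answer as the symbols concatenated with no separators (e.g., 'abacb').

Answer: fnflnnffl

Derivation:
Bit 0: prefix='0' (no match yet)
Bit 1: prefix='01' -> emit 'f', reset
Bit 2: prefix='1' -> emit 'n', reset
Bit 3: prefix='0' (no match yet)
Bit 4: prefix='01' -> emit 'f', reset
Bit 5: prefix='0' (no match yet)
Bit 6: prefix='00' -> emit 'l', reset
Bit 7: prefix='1' -> emit 'n', reset
Bit 8: prefix='1' -> emit 'n', reset
Bit 9: prefix='0' (no match yet)
Bit 10: prefix='01' -> emit 'f', reset
Bit 11: prefix='0' (no match yet)
Bit 12: prefix='01' -> emit 'f', reset
Bit 13: prefix='0' (no match yet)
Bit 14: prefix='00' -> emit 'l', reset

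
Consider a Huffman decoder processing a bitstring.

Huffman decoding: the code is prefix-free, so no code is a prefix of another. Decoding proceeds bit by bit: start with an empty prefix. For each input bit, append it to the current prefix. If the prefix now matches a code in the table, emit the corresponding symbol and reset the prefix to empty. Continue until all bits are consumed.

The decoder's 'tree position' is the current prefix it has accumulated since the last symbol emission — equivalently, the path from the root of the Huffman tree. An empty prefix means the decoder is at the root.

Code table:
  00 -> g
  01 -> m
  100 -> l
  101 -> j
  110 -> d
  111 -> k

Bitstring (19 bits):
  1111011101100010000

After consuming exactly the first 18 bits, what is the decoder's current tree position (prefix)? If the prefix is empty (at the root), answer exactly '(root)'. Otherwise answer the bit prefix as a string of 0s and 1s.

Bit 0: prefix='1' (no match yet)
Bit 1: prefix='11' (no match yet)
Bit 2: prefix='111' -> emit 'k', reset
Bit 3: prefix='1' (no match yet)
Bit 4: prefix='10' (no match yet)
Bit 5: prefix='101' -> emit 'j', reset
Bit 6: prefix='1' (no match yet)
Bit 7: prefix='11' (no match yet)
Bit 8: prefix='110' -> emit 'd', reset
Bit 9: prefix='1' (no match yet)
Bit 10: prefix='11' (no match yet)
Bit 11: prefix='110' -> emit 'd', reset
Bit 12: prefix='0' (no match yet)
Bit 13: prefix='00' -> emit 'g', reset
Bit 14: prefix='1' (no match yet)
Bit 15: prefix='10' (no match yet)
Bit 16: prefix='100' -> emit 'l', reset
Bit 17: prefix='0' (no match yet)

Answer: 0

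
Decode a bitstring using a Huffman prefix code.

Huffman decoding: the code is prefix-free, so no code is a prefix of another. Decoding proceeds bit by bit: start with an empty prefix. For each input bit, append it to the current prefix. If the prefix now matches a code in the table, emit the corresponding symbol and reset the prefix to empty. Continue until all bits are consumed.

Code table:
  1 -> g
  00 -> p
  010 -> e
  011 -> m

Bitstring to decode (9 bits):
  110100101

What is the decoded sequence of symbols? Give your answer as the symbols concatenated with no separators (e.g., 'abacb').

Bit 0: prefix='1' -> emit 'g', reset
Bit 1: prefix='1' -> emit 'g', reset
Bit 2: prefix='0' (no match yet)
Bit 3: prefix='01' (no match yet)
Bit 4: prefix='010' -> emit 'e', reset
Bit 5: prefix='0' (no match yet)
Bit 6: prefix='01' (no match yet)
Bit 7: prefix='010' -> emit 'e', reset
Bit 8: prefix='1' -> emit 'g', reset

Answer: ggeeg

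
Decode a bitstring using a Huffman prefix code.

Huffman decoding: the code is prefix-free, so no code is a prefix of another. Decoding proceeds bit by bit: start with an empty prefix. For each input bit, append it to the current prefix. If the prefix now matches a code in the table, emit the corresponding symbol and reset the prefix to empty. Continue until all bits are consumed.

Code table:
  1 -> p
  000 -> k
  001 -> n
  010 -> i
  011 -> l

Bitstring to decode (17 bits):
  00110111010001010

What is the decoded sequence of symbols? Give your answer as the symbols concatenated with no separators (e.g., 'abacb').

Bit 0: prefix='0' (no match yet)
Bit 1: prefix='00' (no match yet)
Bit 2: prefix='001' -> emit 'n', reset
Bit 3: prefix='1' -> emit 'p', reset
Bit 4: prefix='0' (no match yet)
Bit 5: prefix='01' (no match yet)
Bit 6: prefix='011' -> emit 'l', reset
Bit 7: prefix='1' -> emit 'p', reset
Bit 8: prefix='0' (no match yet)
Bit 9: prefix='01' (no match yet)
Bit 10: prefix='010' -> emit 'i', reset
Bit 11: prefix='0' (no match yet)
Bit 12: prefix='00' (no match yet)
Bit 13: prefix='001' -> emit 'n', reset
Bit 14: prefix='0' (no match yet)
Bit 15: prefix='01' (no match yet)
Bit 16: prefix='010' -> emit 'i', reset

Answer: nplpini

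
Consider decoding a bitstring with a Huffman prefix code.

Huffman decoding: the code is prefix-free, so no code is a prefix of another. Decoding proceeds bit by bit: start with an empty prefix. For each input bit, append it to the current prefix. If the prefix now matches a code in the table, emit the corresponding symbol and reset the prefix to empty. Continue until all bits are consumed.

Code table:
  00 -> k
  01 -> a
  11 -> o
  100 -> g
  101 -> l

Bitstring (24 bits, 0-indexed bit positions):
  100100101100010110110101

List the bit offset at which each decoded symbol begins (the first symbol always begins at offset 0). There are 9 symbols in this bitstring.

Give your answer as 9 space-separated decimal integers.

Bit 0: prefix='1' (no match yet)
Bit 1: prefix='10' (no match yet)
Bit 2: prefix='100' -> emit 'g', reset
Bit 3: prefix='1' (no match yet)
Bit 4: prefix='10' (no match yet)
Bit 5: prefix='100' -> emit 'g', reset
Bit 6: prefix='1' (no match yet)
Bit 7: prefix='10' (no match yet)
Bit 8: prefix='101' -> emit 'l', reset
Bit 9: prefix='1' (no match yet)
Bit 10: prefix='10' (no match yet)
Bit 11: prefix='100' -> emit 'g', reset
Bit 12: prefix='0' (no match yet)
Bit 13: prefix='01' -> emit 'a', reset
Bit 14: prefix='0' (no match yet)
Bit 15: prefix='01' -> emit 'a', reset
Bit 16: prefix='1' (no match yet)
Bit 17: prefix='10' (no match yet)
Bit 18: prefix='101' -> emit 'l', reset
Bit 19: prefix='1' (no match yet)
Bit 20: prefix='10' (no match yet)
Bit 21: prefix='101' -> emit 'l', reset
Bit 22: prefix='0' (no match yet)
Bit 23: prefix='01' -> emit 'a', reset

Answer: 0 3 6 9 12 14 16 19 22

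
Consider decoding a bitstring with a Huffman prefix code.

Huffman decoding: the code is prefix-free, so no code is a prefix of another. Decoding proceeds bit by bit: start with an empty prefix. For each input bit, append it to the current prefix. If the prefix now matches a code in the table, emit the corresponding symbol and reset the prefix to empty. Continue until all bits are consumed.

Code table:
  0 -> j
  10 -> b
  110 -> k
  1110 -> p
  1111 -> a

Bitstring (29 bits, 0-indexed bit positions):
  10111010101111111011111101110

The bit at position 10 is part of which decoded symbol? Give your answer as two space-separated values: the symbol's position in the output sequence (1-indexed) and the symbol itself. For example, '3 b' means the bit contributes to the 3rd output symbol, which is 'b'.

Bit 0: prefix='1' (no match yet)
Bit 1: prefix='10' -> emit 'b', reset
Bit 2: prefix='1' (no match yet)
Bit 3: prefix='11' (no match yet)
Bit 4: prefix='111' (no match yet)
Bit 5: prefix='1110' -> emit 'p', reset
Bit 6: prefix='1' (no match yet)
Bit 7: prefix='10' -> emit 'b', reset
Bit 8: prefix='1' (no match yet)
Bit 9: prefix='10' -> emit 'b', reset
Bit 10: prefix='1' (no match yet)
Bit 11: prefix='11' (no match yet)
Bit 12: prefix='111' (no match yet)
Bit 13: prefix='1111' -> emit 'a', reset
Bit 14: prefix='1' (no match yet)

Answer: 5 a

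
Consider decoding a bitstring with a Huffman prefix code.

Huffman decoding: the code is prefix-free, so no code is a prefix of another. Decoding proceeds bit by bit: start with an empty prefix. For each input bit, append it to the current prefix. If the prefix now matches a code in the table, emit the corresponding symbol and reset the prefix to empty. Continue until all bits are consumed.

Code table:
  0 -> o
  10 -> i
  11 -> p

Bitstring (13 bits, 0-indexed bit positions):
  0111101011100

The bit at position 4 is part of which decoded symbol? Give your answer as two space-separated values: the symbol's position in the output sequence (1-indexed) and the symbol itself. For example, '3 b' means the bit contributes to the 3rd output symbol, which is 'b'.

Answer: 3 p

Derivation:
Bit 0: prefix='0' -> emit 'o', reset
Bit 1: prefix='1' (no match yet)
Bit 2: prefix='11' -> emit 'p', reset
Bit 3: prefix='1' (no match yet)
Bit 4: prefix='11' -> emit 'p', reset
Bit 5: prefix='0' -> emit 'o', reset
Bit 6: prefix='1' (no match yet)
Bit 7: prefix='10' -> emit 'i', reset
Bit 8: prefix='1' (no match yet)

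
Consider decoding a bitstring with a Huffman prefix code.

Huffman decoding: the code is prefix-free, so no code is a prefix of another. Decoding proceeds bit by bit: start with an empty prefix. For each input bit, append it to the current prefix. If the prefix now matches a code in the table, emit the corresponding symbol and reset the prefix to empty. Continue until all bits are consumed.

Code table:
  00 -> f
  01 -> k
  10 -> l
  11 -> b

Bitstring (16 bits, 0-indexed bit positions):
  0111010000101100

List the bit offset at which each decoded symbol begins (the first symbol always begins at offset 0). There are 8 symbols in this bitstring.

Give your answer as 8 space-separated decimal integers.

Bit 0: prefix='0' (no match yet)
Bit 1: prefix='01' -> emit 'k', reset
Bit 2: prefix='1' (no match yet)
Bit 3: prefix='11' -> emit 'b', reset
Bit 4: prefix='0' (no match yet)
Bit 5: prefix='01' -> emit 'k', reset
Bit 6: prefix='0' (no match yet)
Bit 7: prefix='00' -> emit 'f', reset
Bit 8: prefix='0' (no match yet)
Bit 9: prefix='00' -> emit 'f', reset
Bit 10: prefix='1' (no match yet)
Bit 11: prefix='10' -> emit 'l', reset
Bit 12: prefix='1' (no match yet)
Bit 13: prefix='11' -> emit 'b', reset
Bit 14: prefix='0' (no match yet)
Bit 15: prefix='00' -> emit 'f', reset

Answer: 0 2 4 6 8 10 12 14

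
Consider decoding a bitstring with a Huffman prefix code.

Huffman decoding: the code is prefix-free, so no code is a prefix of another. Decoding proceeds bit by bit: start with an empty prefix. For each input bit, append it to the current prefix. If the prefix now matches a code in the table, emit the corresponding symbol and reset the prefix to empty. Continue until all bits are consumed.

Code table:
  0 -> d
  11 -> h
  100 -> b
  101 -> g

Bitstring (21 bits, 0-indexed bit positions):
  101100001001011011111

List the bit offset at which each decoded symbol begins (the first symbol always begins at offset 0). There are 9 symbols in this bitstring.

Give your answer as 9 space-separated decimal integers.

Bit 0: prefix='1' (no match yet)
Bit 1: prefix='10' (no match yet)
Bit 2: prefix='101' -> emit 'g', reset
Bit 3: prefix='1' (no match yet)
Bit 4: prefix='10' (no match yet)
Bit 5: prefix='100' -> emit 'b', reset
Bit 6: prefix='0' -> emit 'd', reset
Bit 7: prefix='0' -> emit 'd', reset
Bit 8: prefix='1' (no match yet)
Bit 9: prefix='10' (no match yet)
Bit 10: prefix='100' -> emit 'b', reset
Bit 11: prefix='1' (no match yet)
Bit 12: prefix='10' (no match yet)
Bit 13: prefix='101' -> emit 'g', reset
Bit 14: prefix='1' (no match yet)
Bit 15: prefix='10' (no match yet)
Bit 16: prefix='101' -> emit 'g', reset
Bit 17: prefix='1' (no match yet)
Bit 18: prefix='11' -> emit 'h', reset
Bit 19: prefix='1' (no match yet)
Bit 20: prefix='11' -> emit 'h', reset

Answer: 0 3 6 7 8 11 14 17 19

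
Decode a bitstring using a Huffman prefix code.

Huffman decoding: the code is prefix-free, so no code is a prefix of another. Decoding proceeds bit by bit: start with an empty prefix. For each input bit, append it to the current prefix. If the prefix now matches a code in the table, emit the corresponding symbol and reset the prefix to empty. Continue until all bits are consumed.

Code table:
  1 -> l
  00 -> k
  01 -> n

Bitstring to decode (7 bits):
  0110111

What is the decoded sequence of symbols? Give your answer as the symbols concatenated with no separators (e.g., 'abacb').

Answer: nlnll

Derivation:
Bit 0: prefix='0' (no match yet)
Bit 1: prefix='01' -> emit 'n', reset
Bit 2: prefix='1' -> emit 'l', reset
Bit 3: prefix='0' (no match yet)
Bit 4: prefix='01' -> emit 'n', reset
Bit 5: prefix='1' -> emit 'l', reset
Bit 6: prefix='1' -> emit 'l', reset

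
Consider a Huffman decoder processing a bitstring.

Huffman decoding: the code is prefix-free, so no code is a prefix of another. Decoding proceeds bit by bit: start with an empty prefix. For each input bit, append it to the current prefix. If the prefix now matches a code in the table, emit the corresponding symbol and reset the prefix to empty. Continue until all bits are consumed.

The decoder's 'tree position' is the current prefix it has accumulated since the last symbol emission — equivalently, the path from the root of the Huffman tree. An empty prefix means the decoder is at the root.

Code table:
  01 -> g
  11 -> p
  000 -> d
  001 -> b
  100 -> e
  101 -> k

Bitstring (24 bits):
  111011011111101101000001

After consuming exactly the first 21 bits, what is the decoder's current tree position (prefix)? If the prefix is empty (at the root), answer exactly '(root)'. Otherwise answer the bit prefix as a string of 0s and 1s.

Bit 0: prefix='1' (no match yet)
Bit 1: prefix='11' -> emit 'p', reset
Bit 2: prefix='1' (no match yet)
Bit 3: prefix='10' (no match yet)
Bit 4: prefix='101' -> emit 'k', reset
Bit 5: prefix='1' (no match yet)
Bit 6: prefix='10' (no match yet)
Bit 7: prefix='101' -> emit 'k', reset
Bit 8: prefix='1' (no match yet)
Bit 9: prefix='11' -> emit 'p', reset
Bit 10: prefix='1' (no match yet)
Bit 11: prefix='11' -> emit 'p', reset
Bit 12: prefix='1' (no match yet)
Bit 13: prefix='10' (no match yet)
Bit 14: prefix='101' -> emit 'k', reset
Bit 15: prefix='1' (no match yet)
Bit 16: prefix='10' (no match yet)
Bit 17: prefix='101' -> emit 'k', reset
Bit 18: prefix='0' (no match yet)
Bit 19: prefix='00' (no match yet)
Bit 20: prefix='000' -> emit 'd', reset

Answer: (root)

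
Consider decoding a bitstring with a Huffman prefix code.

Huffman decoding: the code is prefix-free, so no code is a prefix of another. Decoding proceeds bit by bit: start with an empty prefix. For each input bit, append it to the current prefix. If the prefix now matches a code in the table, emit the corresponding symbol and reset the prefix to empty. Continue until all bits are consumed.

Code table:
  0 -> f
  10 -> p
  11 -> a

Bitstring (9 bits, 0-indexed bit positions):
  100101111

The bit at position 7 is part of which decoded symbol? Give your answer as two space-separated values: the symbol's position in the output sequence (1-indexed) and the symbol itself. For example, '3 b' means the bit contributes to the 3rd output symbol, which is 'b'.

Answer: 5 a

Derivation:
Bit 0: prefix='1' (no match yet)
Bit 1: prefix='10' -> emit 'p', reset
Bit 2: prefix='0' -> emit 'f', reset
Bit 3: prefix='1' (no match yet)
Bit 4: prefix='10' -> emit 'p', reset
Bit 5: prefix='1' (no match yet)
Bit 6: prefix='11' -> emit 'a', reset
Bit 7: prefix='1' (no match yet)
Bit 8: prefix='11' -> emit 'a', reset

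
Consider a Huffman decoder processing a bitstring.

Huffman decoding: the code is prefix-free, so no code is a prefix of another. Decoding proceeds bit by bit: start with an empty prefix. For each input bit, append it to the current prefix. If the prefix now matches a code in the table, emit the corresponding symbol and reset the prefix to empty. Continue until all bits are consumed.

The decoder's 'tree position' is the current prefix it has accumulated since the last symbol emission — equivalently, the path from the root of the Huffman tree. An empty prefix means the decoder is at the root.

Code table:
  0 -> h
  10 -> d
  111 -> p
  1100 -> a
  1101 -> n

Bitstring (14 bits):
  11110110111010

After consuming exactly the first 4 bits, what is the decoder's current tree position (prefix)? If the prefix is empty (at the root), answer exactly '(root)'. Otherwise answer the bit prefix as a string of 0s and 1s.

Bit 0: prefix='1' (no match yet)
Bit 1: prefix='11' (no match yet)
Bit 2: prefix='111' -> emit 'p', reset
Bit 3: prefix='1' (no match yet)

Answer: 1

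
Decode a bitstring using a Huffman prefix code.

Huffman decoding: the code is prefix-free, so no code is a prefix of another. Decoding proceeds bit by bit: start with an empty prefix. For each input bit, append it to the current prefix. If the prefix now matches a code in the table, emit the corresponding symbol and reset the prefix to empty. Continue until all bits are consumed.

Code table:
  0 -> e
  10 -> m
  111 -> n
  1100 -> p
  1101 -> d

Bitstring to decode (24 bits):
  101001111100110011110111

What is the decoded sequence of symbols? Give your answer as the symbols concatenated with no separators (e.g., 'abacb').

Answer: mmenppnmn

Derivation:
Bit 0: prefix='1' (no match yet)
Bit 1: prefix='10' -> emit 'm', reset
Bit 2: prefix='1' (no match yet)
Bit 3: prefix='10' -> emit 'm', reset
Bit 4: prefix='0' -> emit 'e', reset
Bit 5: prefix='1' (no match yet)
Bit 6: prefix='11' (no match yet)
Bit 7: prefix='111' -> emit 'n', reset
Bit 8: prefix='1' (no match yet)
Bit 9: prefix='11' (no match yet)
Bit 10: prefix='110' (no match yet)
Bit 11: prefix='1100' -> emit 'p', reset
Bit 12: prefix='1' (no match yet)
Bit 13: prefix='11' (no match yet)
Bit 14: prefix='110' (no match yet)
Bit 15: prefix='1100' -> emit 'p', reset
Bit 16: prefix='1' (no match yet)
Bit 17: prefix='11' (no match yet)
Bit 18: prefix='111' -> emit 'n', reset
Bit 19: prefix='1' (no match yet)
Bit 20: prefix='10' -> emit 'm', reset
Bit 21: prefix='1' (no match yet)
Bit 22: prefix='11' (no match yet)
Bit 23: prefix='111' -> emit 'n', reset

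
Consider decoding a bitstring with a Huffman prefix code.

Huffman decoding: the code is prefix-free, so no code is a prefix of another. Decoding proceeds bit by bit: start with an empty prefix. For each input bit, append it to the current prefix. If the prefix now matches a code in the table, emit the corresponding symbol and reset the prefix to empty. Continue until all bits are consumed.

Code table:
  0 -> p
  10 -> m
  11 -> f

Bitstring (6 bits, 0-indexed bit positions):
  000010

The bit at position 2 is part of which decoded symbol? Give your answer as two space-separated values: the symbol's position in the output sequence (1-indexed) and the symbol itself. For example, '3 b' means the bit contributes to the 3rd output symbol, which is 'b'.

Bit 0: prefix='0' -> emit 'p', reset
Bit 1: prefix='0' -> emit 'p', reset
Bit 2: prefix='0' -> emit 'p', reset
Bit 3: prefix='0' -> emit 'p', reset
Bit 4: prefix='1' (no match yet)
Bit 5: prefix='10' -> emit 'm', reset

Answer: 3 p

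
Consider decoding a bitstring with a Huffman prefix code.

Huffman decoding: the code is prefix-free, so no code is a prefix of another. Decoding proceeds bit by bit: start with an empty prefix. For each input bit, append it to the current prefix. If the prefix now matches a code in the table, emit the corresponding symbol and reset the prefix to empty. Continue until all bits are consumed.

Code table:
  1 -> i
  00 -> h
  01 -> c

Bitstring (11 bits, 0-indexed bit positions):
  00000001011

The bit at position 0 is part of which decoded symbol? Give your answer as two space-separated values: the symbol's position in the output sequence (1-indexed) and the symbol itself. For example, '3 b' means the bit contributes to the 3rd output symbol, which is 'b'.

Bit 0: prefix='0' (no match yet)
Bit 1: prefix='00' -> emit 'h', reset
Bit 2: prefix='0' (no match yet)
Bit 3: prefix='00' -> emit 'h', reset
Bit 4: prefix='0' (no match yet)

Answer: 1 h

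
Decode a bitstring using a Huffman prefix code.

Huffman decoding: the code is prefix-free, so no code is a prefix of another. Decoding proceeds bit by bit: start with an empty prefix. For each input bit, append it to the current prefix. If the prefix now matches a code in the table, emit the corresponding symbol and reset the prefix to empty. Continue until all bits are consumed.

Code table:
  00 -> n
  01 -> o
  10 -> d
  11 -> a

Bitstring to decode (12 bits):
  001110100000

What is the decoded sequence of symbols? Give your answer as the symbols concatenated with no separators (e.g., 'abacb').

Answer: naddnn

Derivation:
Bit 0: prefix='0' (no match yet)
Bit 1: prefix='00' -> emit 'n', reset
Bit 2: prefix='1' (no match yet)
Bit 3: prefix='11' -> emit 'a', reset
Bit 4: prefix='1' (no match yet)
Bit 5: prefix='10' -> emit 'd', reset
Bit 6: prefix='1' (no match yet)
Bit 7: prefix='10' -> emit 'd', reset
Bit 8: prefix='0' (no match yet)
Bit 9: prefix='00' -> emit 'n', reset
Bit 10: prefix='0' (no match yet)
Bit 11: prefix='00' -> emit 'n', reset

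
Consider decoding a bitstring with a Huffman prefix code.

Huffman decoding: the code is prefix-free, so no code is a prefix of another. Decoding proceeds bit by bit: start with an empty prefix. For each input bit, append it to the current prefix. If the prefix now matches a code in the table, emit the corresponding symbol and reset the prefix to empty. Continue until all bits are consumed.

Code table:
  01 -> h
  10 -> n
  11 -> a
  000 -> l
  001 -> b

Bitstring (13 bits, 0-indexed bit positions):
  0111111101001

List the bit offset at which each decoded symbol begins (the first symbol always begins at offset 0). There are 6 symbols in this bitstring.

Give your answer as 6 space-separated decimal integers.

Bit 0: prefix='0' (no match yet)
Bit 1: prefix='01' -> emit 'h', reset
Bit 2: prefix='1' (no match yet)
Bit 3: prefix='11' -> emit 'a', reset
Bit 4: prefix='1' (no match yet)
Bit 5: prefix='11' -> emit 'a', reset
Bit 6: prefix='1' (no match yet)
Bit 7: prefix='11' -> emit 'a', reset
Bit 8: prefix='0' (no match yet)
Bit 9: prefix='01' -> emit 'h', reset
Bit 10: prefix='0' (no match yet)
Bit 11: prefix='00' (no match yet)
Bit 12: prefix='001' -> emit 'b', reset

Answer: 0 2 4 6 8 10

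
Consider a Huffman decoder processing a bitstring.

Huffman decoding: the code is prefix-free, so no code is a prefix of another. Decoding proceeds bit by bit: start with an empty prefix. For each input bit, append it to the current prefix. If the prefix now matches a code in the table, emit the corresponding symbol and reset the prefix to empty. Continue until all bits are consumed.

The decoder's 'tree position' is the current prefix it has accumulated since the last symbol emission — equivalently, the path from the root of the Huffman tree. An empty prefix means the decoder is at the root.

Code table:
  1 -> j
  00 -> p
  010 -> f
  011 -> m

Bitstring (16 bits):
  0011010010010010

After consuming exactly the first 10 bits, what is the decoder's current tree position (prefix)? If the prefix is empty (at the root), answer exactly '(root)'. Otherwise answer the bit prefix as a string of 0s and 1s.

Bit 0: prefix='0' (no match yet)
Bit 1: prefix='00' -> emit 'p', reset
Bit 2: prefix='1' -> emit 'j', reset
Bit 3: prefix='1' -> emit 'j', reset
Bit 4: prefix='0' (no match yet)
Bit 5: prefix='01' (no match yet)
Bit 6: prefix='010' -> emit 'f', reset
Bit 7: prefix='0' (no match yet)
Bit 8: prefix='01' (no match yet)
Bit 9: prefix='010' -> emit 'f', reset

Answer: (root)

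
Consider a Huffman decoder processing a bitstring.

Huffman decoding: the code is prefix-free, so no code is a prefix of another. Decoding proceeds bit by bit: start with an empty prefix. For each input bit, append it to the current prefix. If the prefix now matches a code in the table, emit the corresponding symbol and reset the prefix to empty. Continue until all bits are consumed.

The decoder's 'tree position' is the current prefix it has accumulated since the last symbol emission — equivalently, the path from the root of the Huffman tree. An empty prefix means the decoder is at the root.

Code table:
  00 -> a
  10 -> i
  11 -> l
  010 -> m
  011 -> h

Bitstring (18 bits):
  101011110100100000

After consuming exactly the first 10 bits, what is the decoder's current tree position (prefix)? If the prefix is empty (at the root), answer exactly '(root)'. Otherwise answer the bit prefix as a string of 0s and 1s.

Answer: 01

Derivation:
Bit 0: prefix='1' (no match yet)
Bit 1: prefix='10' -> emit 'i', reset
Bit 2: prefix='1' (no match yet)
Bit 3: prefix='10' -> emit 'i', reset
Bit 4: prefix='1' (no match yet)
Bit 5: prefix='11' -> emit 'l', reset
Bit 6: prefix='1' (no match yet)
Bit 7: prefix='11' -> emit 'l', reset
Bit 8: prefix='0' (no match yet)
Bit 9: prefix='01' (no match yet)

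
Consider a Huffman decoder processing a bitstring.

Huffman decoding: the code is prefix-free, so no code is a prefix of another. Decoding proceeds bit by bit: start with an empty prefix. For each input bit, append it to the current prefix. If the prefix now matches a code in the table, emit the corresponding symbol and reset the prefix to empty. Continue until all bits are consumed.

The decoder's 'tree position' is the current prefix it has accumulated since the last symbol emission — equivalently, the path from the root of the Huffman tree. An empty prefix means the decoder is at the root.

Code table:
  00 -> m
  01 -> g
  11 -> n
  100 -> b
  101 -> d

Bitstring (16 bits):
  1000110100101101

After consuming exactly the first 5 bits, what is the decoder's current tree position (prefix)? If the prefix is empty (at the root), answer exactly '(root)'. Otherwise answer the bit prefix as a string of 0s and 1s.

Answer: (root)

Derivation:
Bit 0: prefix='1' (no match yet)
Bit 1: prefix='10' (no match yet)
Bit 2: prefix='100' -> emit 'b', reset
Bit 3: prefix='0' (no match yet)
Bit 4: prefix='01' -> emit 'g', reset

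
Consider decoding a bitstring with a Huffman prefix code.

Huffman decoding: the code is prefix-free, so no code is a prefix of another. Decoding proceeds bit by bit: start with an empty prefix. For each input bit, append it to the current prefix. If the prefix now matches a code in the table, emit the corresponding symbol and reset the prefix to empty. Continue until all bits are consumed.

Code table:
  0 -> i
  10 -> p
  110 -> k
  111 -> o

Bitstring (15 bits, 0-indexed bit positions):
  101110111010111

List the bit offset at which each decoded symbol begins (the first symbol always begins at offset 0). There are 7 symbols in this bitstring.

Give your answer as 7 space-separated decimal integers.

Answer: 0 2 5 6 9 10 12

Derivation:
Bit 0: prefix='1' (no match yet)
Bit 1: prefix='10' -> emit 'p', reset
Bit 2: prefix='1' (no match yet)
Bit 3: prefix='11' (no match yet)
Bit 4: prefix='111' -> emit 'o', reset
Bit 5: prefix='0' -> emit 'i', reset
Bit 6: prefix='1' (no match yet)
Bit 7: prefix='11' (no match yet)
Bit 8: prefix='111' -> emit 'o', reset
Bit 9: prefix='0' -> emit 'i', reset
Bit 10: prefix='1' (no match yet)
Bit 11: prefix='10' -> emit 'p', reset
Bit 12: prefix='1' (no match yet)
Bit 13: prefix='11' (no match yet)
Bit 14: prefix='111' -> emit 'o', reset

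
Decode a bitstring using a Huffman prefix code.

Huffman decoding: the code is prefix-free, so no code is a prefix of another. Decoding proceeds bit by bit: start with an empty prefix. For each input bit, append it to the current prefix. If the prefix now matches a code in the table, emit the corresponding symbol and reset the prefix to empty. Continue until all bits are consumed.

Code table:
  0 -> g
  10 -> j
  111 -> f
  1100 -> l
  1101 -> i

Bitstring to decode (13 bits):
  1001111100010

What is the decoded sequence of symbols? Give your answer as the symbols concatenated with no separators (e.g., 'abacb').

Answer: jgflgj

Derivation:
Bit 0: prefix='1' (no match yet)
Bit 1: prefix='10' -> emit 'j', reset
Bit 2: prefix='0' -> emit 'g', reset
Bit 3: prefix='1' (no match yet)
Bit 4: prefix='11' (no match yet)
Bit 5: prefix='111' -> emit 'f', reset
Bit 6: prefix='1' (no match yet)
Bit 7: prefix='11' (no match yet)
Bit 8: prefix='110' (no match yet)
Bit 9: prefix='1100' -> emit 'l', reset
Bit 10: prefix='0' -> emit 'g', reset
Bit 11: prefix='1' (no match yet)
Bit 12: prefix='10' -> emit 'j', reset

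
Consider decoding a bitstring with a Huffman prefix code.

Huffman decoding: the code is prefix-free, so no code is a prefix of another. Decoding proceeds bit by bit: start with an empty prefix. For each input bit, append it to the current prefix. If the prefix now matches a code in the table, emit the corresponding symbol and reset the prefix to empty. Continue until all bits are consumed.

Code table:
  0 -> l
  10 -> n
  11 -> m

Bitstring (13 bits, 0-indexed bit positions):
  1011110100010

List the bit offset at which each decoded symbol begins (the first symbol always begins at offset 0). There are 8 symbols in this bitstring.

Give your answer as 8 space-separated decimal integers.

Answer: 0 2 4 6 7 9 10 11

Derivation:
Bit 0: prefix='1' (no match yet)
Bit 1: prefix='10' -> emit 'n', reset
Bit 2: prefix='1' (no match yet)
Bit 3: prefix='11' -> emit 'm', reset
Bit 4: prefix='1' (no match yet)
Bit 5: prefix='11' -> emit 'm', reset
Bit 6: prefix='0' -> emit 'l', reset
Bit 7: prefix='1' (no match yet)
Bit 8: prefix='10' -> emit 'n', reset
Bit 9: prefix='0' -> emit 'l', reset
Bit 10: prefix='0' -> emit 'l', reset
Bit 11: prefix='1' (no match yet)
Bit 12: prefix='10' -> emit 'n', reset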